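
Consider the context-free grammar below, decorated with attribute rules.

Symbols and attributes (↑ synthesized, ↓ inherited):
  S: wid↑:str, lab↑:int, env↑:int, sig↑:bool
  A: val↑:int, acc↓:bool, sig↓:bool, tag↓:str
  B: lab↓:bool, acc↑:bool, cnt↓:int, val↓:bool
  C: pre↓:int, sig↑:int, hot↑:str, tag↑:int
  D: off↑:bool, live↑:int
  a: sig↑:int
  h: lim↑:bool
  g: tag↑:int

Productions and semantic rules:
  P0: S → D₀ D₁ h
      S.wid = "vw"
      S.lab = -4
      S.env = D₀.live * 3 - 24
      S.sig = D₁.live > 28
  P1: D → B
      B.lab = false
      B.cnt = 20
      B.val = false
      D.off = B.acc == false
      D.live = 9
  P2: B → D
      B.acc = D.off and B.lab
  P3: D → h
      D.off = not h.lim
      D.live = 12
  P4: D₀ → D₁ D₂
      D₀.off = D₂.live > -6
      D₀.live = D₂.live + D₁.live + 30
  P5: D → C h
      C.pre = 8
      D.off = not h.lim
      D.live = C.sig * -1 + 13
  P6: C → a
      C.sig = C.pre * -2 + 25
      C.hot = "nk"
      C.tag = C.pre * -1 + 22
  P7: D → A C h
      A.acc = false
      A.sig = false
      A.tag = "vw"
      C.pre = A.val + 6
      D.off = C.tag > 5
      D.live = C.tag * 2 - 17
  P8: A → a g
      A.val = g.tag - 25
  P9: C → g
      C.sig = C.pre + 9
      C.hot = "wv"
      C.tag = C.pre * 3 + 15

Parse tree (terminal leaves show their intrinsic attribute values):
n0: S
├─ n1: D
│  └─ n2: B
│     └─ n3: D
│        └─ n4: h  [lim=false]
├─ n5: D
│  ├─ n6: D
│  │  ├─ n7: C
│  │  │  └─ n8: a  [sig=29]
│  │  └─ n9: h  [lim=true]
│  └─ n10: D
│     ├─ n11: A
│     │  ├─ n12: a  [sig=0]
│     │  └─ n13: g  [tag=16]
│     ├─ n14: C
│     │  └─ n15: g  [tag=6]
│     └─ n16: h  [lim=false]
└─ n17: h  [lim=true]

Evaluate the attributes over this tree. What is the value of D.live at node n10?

-5

1. n2.lab = false  [false]
2. n2.cnt = 20  [20]
3. n2.val = false  [false]
4. n4.lim = false  [terminal]
5. n3.off = true  [not h.lim]
6. n3.live = 12  [12]
7. n2.acc = false  [D.off and B.lab]
8. n1.off = true  [B.acc == false]
9. n1.live = 9  [9]
10. n7.pre = 8  [8]
11. n8.sig = 29  [terminal]
12. n7.sig = 9  [C.pre * -2 + 25]
13. n7.hot = "nk"  ["nk"]
14. n7.tag = 14  [C.pre * -1 + 22]
15. n9.lim = true  [terminal]
16. n6.off = false  [not h.lim]
17. n6.live = 4  [C.sig * -1 + 13]
18. n11.acc = false  [false]
19. n11.sig = false  [false]
20. n11.tag = "vw"  ["vw"]
21. n12.sig = 0  [terminal]
22. n13.tag = 16  [terminal]
23. n11.val = -9  [g.tag - 25]
24. n14.pre = -3  [A.val + 6]
25. n15.tag = 6  [terminal]
26. n14.sig = 6  [C.pre + 9]
27. n14.hot = "wv"  ["wv"]
28. n14.tag = 6  [C.pre * 3 + 15]
29. n16.lim = false  [terminal]
30. n10.off = true  [C.tag > 5]
31. n10.live = -5  [C.tag * 2 - 17]
32. n5.off = true  [D₂.live > -6]
33. n5.live = 29  [D₂.live + D₁.live + 30]
34. n17.lim = true  [terminal]
35. n0.wid = "vw"  ["vw"]
36. n0.lab = -4  [-4]
37. n0.env = 3  [D₀.live * 3 - 24]
38. n0.sig = true  [D₁.live > 28]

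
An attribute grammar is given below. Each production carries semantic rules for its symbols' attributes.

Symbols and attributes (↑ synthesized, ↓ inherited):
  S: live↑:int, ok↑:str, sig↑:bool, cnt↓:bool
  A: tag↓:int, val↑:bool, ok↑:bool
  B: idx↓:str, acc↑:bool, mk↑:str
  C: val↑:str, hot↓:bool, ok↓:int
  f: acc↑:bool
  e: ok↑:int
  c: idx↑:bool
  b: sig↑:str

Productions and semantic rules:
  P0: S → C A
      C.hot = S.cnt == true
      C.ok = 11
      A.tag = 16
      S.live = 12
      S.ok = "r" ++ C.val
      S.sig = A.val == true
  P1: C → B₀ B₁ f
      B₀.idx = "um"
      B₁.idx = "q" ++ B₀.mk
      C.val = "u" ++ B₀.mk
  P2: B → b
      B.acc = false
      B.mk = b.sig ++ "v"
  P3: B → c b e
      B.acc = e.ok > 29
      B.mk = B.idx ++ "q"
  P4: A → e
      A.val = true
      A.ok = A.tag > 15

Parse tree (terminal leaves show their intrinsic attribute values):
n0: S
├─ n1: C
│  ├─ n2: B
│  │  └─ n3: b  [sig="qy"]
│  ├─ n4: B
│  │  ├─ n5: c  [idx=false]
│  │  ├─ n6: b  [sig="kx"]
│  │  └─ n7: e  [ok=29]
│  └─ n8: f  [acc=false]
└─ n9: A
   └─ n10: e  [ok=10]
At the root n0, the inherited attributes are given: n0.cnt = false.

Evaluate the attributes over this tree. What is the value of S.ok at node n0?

"ruqyv"

1. n0.cnt = false  [given at root]
2. n1.hot = false  [S.cnt == true]
3. n1.ok = 11  [11]
4. n2.idx = "um"  ["um"]
5. n3.sig = "qy"  [terminal]
6. n2.acc = false  [false]
7. n2.mk = "qyv"  [b.sig ++ "v"]
8. n4.idx = "qqyv"  ["q" ++ B₀.mk]
9. n5.idx = false  [terminal]
10. n6.sig = "kx"  [terminal]
11. n7.ok = 29  [terminal]
12. n4.acc = false  [e.ok > 29]
13. n4.mk = "qqyvq"  [B.idx ++ "q"]
14. n8.acc = false  [terminal]
15. n1.val = "uqyv"  ["u" ++ B₀.mk]
16. n9.tag = 16  [16]
17. n10.ok = 10  [terminal]
18. n9.val = true  [true]
19. n9.ok = true  [A.tag > 15]
20. n0.live = 12  [12]
21. n0.ok = "ruqyv"  ["r" ++ C.val]
22. n0.sig = true  [A.val == true]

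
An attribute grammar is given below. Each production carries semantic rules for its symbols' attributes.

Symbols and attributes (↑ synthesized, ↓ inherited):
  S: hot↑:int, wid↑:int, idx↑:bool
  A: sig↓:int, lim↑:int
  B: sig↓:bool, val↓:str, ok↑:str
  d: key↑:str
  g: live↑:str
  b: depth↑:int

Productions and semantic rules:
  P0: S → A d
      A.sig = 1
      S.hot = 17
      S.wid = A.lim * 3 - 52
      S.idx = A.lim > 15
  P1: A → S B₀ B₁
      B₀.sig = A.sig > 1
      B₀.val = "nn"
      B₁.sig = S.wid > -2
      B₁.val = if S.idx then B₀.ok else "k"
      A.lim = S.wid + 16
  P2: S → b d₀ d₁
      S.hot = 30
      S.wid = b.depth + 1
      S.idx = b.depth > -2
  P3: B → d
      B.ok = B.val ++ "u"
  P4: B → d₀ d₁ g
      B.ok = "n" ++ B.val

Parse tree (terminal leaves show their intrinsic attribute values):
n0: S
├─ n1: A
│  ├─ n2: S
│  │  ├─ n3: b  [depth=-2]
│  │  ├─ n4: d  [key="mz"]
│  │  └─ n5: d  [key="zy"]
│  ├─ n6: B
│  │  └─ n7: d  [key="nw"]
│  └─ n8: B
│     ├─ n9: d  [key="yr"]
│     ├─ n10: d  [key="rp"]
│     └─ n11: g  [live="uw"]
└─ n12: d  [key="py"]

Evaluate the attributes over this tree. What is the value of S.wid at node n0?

-7

1. n1.sig = 1  [1]
2. n3.depth = -2  [terminal]
3. n4.key = "mz"  [terminal]
4. n5.key = "zy"  [terminal]
5. n2.hot = 30  [30]
6. n2.wid = -1  [b.depth + 1]
7. n2.idx = false  [b.depth > -2]
8. n6.sig = false  [A.sig > 1]
9. n6.val = "nn"  ["nn"]
10. n7.key = "nw"  [terminal]
11. n6.ok = "nnu"  [B.val ++ "u"]
12. n8.sig = true  [S.wid > -2]
13. n8.val = "k"  [if S.idx then B₀.ok else "k"]
14. n9.key = "yr"  [terminal]
15. n10.key = "rp"  [terminal]
16. n11.live = "uw"  [terminal]
17. n8.ok = "nk"  ["n" ++ B.val]
18. n1.lim = 15  [S.wid + 16]
19. n12.key = "py"  [terminal]
20. n0.hot = 17  [17]
21. n0.wid = -7  [A.lim * 3 - 52]
22. n0.idx = false  [A.lim > 15]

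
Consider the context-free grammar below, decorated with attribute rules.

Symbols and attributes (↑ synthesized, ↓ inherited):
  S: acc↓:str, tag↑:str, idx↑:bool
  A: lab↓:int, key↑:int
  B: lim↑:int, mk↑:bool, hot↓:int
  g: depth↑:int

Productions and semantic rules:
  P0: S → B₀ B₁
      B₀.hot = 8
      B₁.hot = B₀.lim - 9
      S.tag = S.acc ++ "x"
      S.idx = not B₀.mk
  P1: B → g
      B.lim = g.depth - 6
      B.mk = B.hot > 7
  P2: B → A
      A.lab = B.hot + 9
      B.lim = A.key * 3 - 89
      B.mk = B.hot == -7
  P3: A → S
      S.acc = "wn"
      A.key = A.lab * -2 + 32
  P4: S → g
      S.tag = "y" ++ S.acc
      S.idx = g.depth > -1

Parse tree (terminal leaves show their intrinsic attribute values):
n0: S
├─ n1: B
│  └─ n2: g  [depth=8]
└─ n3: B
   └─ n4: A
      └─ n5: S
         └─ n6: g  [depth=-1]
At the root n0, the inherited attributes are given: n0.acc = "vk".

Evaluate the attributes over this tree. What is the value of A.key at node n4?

1. n0.acc = "vk"  [given at root]
2. n1.hot = 8  [8]
3. n2.depth = 8  [terminal]
4. n1.lim = 2  [g.depth - 6]
5. n1.mk = true  [B.hot > 7]
6. n3.hot = -7  [B₀.lim - 9]
7. n4.lab = 2  [B.hot + 9]
8. n5.acc = "wn"  ["wn"]
9. n6.depth = -1  [terminal]
10. n5.tag = "ywn"  ["y" ++ S.acc]
11. n5.idx = false  [g.depth > -1]
12. n4.key = 28  [A.lab * -2 + 32]
13. n3.lim = -5  [A.key * 3 - 89]
14. n3.mk = true  [B.hot == -7]
15. n0.tag = "vkx"  [S.acc ++ "x"]
16. n0.idx = false  [not B₀.mk]

28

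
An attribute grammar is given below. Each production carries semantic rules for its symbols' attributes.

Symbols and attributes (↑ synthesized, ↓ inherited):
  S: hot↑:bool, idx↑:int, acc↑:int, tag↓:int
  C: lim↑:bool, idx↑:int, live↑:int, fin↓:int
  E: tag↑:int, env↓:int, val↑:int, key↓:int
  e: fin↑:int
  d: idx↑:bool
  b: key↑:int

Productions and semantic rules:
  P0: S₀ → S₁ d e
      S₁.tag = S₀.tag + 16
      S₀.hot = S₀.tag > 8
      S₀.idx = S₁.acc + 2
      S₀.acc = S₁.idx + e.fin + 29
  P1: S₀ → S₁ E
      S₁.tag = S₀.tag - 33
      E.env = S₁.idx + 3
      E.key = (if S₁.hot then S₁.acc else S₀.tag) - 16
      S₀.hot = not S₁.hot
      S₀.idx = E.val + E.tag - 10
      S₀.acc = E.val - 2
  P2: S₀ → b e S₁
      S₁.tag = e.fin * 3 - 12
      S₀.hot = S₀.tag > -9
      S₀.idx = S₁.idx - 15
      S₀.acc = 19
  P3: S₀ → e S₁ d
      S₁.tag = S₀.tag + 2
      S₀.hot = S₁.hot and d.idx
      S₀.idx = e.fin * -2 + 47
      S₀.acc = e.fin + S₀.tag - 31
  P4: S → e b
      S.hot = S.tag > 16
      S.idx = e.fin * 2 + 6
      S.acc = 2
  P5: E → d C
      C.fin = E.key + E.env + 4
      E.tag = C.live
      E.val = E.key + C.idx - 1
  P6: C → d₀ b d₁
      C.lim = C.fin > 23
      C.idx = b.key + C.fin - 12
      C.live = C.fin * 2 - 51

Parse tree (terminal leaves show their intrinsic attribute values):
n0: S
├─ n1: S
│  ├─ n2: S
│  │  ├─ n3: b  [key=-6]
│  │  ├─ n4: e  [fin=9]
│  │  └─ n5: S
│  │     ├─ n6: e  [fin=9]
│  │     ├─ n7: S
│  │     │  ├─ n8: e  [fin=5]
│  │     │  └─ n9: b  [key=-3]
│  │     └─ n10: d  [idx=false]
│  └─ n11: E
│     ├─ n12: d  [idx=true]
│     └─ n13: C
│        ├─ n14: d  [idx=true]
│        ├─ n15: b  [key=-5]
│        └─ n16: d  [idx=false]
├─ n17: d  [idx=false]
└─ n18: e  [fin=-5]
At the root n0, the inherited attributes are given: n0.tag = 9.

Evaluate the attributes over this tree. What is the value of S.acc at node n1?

1. n0.tag = 9  [given at root]
2. n1.tag = 25  [S₀.tag + 16]
3. n2.tag = -8  [S₀.tag - 33]
4. n3.key = -6  [terminal]
5. n4.fin = 9  [terminal]
6. n5.tag = 15  [e.fin * 3 - 12]
7. n6.fin = 9  [terminal]
8. n7.tag = 17  [S₀.tag + 2]
9. n8.fin = 5  [terminal]
10. n9.key = -3  [terminal]
11. n7.hot = true  [S.tag > 16]
12. n7.idx = 16  [e.fin * 2 + 6]
13. n7.acc = 2  [2]
14. n10.idx = false  [terminal]
15. n5.hot = false  [S₁.hot and d.idx]
16. n5.idx = 29  [e.fin * -2 + 47]
17. n5.acc = -7  [e.fin + S₀.tag - 31]
18. n2.hot = true  [S₀.tag > -9]
19. n2.idx = 14  [S₁.idx - 15]
20. n2.acc = 19  [19]
21. n11.env = 17  [S₁.idx + 3]
22. n11.key = 3  [(if S₁.hot then S₁.acc else S₀.tag) - 16]
23. n12.idx = true  [terminal]
24. n13.fin = 24  [E.key + E.env + 4]
25. n14.idx = true  [terminal]
26. n15.key = -5  [terminal]
27. n16.idx = false  [terminal]
28. n13.lim = true  [C.fin > 23]
29. n13.idx = 7  [b.key + C.fin - 12]
30. n13.live = -3  [C.fin * 2 - 51]
31. n11.tag = -3  [C.live]
32. n11.val = 9  [E.key + C.idx - 1]
33. n1.hot = false  [not S₁.hot]
34. n1.idx = -4  [E.val + E.tag - 10]
35. n1.acc = 7  [E.val - 2]
36. n17.idx = false  [terminal]
37. n18.fin = -5  [terminal]
38. n0.hot = true  [S₀.tag > 8]
39. n0.idx = 9  [S₁.acc + 2]
40. n0.acc = 20  [S₁.idx + e.fin + 29]

7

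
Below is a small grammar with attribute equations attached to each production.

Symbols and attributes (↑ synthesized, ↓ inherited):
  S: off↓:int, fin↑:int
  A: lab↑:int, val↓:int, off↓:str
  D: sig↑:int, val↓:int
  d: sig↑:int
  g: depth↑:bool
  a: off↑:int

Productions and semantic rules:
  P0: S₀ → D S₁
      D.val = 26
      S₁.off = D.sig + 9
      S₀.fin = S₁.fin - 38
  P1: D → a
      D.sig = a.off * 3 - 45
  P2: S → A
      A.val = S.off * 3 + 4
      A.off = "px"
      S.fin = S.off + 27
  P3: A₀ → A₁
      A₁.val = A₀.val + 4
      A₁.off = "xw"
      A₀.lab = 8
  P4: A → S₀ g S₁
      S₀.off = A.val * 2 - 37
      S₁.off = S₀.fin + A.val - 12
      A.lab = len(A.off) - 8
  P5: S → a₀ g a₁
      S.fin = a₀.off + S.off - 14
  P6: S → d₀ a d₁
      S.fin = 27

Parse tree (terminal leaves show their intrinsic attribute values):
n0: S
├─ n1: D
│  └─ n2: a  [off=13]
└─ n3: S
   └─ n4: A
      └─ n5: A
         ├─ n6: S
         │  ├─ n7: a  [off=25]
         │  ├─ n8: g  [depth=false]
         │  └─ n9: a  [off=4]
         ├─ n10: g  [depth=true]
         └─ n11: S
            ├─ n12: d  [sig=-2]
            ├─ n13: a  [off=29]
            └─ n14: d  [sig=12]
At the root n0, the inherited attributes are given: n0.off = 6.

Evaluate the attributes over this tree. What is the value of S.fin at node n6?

1. n0.off = 6  [given at root]
2. n1.val = 26  [26]
3. n2.off = 13  [terminal]
4. n1.sig = -6  [a.off * 3 - 45]
5. n3.off = 3  [D.sig + 9]
6. n4.val = 13  [S.off * 3 + 4]
7. n4.off = "px"  ["px"]
8. n5.val = 17  [A₀.val + 4]
9. n5.off = "xw"  ["xw"]
10. n6.off = -3  [A.val * 2 - 37]
11. n7.off = 25  [terminal]
12. n8.depth = false  [terminal]
13. n9.off = 4  [terminal]
14. n6.fin = 8  [a₀.off + S.off - 14]
15. n10.depth = true  [terminal]
16. n11.off = 13  [S₀.fin + A.val - 12]
17. n12.sig = -2  [terminal]
18. n13.off = 29  [terminal]
19. n14.sig = 12  [terminal]
20. n11.fin = 27  [27]
21. n5.lab = -6  [len(A.off) - 8]
22. n4.lab = 8  [8]
23. n3.fin = 30  [S.off + 27]
24. n0.fin = -8  [S₁.fin - 38]

8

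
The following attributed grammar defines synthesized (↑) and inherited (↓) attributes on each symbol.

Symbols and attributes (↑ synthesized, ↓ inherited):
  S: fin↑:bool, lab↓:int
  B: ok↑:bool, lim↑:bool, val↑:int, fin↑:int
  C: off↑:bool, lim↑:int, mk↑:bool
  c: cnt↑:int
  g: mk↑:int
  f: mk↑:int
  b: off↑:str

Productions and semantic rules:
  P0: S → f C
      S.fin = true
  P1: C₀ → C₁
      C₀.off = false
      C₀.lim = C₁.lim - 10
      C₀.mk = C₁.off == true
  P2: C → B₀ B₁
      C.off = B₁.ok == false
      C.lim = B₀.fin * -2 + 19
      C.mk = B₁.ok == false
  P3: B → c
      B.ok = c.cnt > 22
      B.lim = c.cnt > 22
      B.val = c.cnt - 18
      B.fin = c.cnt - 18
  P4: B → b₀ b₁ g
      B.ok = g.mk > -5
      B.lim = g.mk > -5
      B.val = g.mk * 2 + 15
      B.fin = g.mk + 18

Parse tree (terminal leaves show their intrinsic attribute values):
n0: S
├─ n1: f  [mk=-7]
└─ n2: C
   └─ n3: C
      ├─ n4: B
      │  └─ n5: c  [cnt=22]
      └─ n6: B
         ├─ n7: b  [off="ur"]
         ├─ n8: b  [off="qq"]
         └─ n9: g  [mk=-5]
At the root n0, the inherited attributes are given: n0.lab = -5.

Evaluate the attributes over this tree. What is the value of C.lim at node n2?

1. n0.lab = -5  [given at root]
2. n1.mk = -7  [terminal]
3. n5.cnt = 22  [terminal]
4. n4.ok = false  [c.cnt > 22]
5. n4.lim = false  [c.cnt > 22]
6. n4.val = 4  [c.cnt - 18]
7. n4.fin = 4  [c.cnt - 18]
8. n7.off = "ur"  [terminal]
9. n8.off = "qq"  [terminal]
10. n9.mk = -5  [terminal]
11. n6.ok = false  [g.mk > -5]
12. n6.lim = false  [g.mk > -5]
13. n6.val = 5  [g.mk * 2 + 15]
14. n6.fin = 13  [g.mk + 18]
15. n3.off = true  [B₁.ok == false]
16. n3.lim = 11  [B₀.fin * -2 + 19]
17. n3.mk = true  [B₁.ok == false]
18. n2.off = false  [false]
19. n2.lim = 1  [C₁.lim - 10]
20. n2.mk = true  [C₁.off == true]
21. n0.fin = true  [true]

1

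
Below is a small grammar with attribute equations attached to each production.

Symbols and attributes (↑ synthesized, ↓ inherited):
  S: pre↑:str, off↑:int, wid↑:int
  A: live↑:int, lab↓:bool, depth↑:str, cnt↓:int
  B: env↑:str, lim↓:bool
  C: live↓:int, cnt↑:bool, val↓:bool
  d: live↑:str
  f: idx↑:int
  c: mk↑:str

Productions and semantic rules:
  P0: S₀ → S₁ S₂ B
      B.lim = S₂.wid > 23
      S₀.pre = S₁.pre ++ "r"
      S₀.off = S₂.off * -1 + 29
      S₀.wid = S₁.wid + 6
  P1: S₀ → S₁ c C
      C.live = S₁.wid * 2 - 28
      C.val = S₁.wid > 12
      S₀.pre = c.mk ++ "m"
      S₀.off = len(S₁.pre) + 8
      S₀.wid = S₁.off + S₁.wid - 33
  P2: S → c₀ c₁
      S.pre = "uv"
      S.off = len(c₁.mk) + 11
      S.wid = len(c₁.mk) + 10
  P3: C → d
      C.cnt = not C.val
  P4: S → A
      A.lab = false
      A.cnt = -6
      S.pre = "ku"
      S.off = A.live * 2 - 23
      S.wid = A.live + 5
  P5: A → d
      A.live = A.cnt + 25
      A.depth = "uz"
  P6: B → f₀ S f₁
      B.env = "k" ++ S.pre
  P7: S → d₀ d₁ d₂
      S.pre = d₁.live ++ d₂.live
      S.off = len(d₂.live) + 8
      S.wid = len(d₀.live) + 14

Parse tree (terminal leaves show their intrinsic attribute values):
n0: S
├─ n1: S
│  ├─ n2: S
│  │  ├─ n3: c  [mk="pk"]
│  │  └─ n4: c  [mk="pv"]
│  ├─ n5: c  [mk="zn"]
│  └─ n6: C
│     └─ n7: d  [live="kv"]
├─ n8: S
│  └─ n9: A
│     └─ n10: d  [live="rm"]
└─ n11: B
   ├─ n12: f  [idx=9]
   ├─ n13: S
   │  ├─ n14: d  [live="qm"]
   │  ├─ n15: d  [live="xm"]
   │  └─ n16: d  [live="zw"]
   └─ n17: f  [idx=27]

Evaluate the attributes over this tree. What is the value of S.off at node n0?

1. n3.mk = "pk"  [terminal]
2. n4.mk = "pv"  [terminal]
3. n2.pre = "uv"  ["uv"]
4. n2.off = 13  [len(c₁.mk) + 11]
5. n2.wid = 12  [len(c₁.mk) + 10]
6. n5.mk = "zn"  [terminal]
7. n6.live = -4  [S₁.wid * 2 - 28]
8. n6.val = false  [S₁.wid > 12]
9. n7.live = "kv"  [terminal]
10. n6.cnt = true  [not C.val]
11. n1.pre = "znm"  [c.mk ++ "m"]
12. n1.off = 10  [len(S₁.pre) + 8]
13. n1.wid = -8  [S₁.off + S₁.wid - 33]
14. n9.lab = false  [false]
15. n9.cnt = -6  [-6]
16. n10.live = "rm"  [terminal]
17. n9.live = 19  [A.cnt + 25]
18. n9.depth = "uz"  ["uz"]
19. n8.pre = "ku"  ["ku"]
20. n8.off = 15  [A.live * 2 - 23]
21. n8.wid = 24  [A.live + 5]
22. n11.lim = true  [S₂.wid > 23]
23. n12.idx = 9  [terminal]
24. n14.live = "qm"  [terminal]
25. n15.live = "xm"  [terminal]
26. n16.live = "zw"  [terminal]
27. n13.pre = "xmzw"  [d₁.live ++ d₂.live]
28. n13.off = 10  [len(d₂.live) + 8]
29. n13.wid = 16  [len(d₀.live) + 14]
30. n17.idx = 27  [terminal]
31. n11.env = "kxmzw"  ["k" ++ S.pre]
32. n0.pre = "znmr"  [S₁.pre ++ "r"]
33. n0.off = 14  [S₂.off * -1 + 29]
34. n0.wid = -2  [S₁.wid + 6]

14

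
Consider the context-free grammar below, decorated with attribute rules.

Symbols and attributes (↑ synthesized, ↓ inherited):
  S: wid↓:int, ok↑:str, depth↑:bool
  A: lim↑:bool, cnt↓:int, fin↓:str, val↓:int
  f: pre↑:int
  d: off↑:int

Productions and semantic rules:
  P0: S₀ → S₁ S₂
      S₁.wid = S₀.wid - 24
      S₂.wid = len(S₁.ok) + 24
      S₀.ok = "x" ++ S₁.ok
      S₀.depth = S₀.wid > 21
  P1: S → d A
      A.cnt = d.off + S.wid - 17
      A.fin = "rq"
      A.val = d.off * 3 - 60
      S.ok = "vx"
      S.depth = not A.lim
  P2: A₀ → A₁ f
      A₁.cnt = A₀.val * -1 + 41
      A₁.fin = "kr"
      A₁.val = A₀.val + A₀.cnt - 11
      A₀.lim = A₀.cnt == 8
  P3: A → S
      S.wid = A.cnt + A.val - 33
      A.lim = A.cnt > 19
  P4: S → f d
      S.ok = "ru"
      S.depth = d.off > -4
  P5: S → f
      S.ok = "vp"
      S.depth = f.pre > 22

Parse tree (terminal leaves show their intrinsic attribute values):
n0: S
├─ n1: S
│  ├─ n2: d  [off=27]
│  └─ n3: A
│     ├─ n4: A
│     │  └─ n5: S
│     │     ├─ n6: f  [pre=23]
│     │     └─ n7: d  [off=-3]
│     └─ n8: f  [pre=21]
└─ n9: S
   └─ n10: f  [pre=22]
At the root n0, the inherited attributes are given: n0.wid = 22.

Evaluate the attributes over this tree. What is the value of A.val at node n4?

18

1. n0.wid = 22  [given at root]
2. n1.wid = -2  [S₀.wid - 24]
3. n2.off = 27  [terminal]
4. n3.cnt = 8  [d.off + S.wid - 17]
5. n3.fin = "rq"  ["rq"]
6. n3.val = 21  [d.off * 3 - 60]
7. n4.cnt = 20  [A₀.val * -1 + 41]
8. n4.fin = "kr"  ["kr"]
9. n4.val = 18  [A₀.val + A₀.cnt - 11]
10. n5.wid = 5  [A.cnt + A.val - 33]
11. n6.pre = 23  [terminal]
12. n7.off = -3  [terminal]
13. n5.ok = "ru"  ["ru"]
14. n5.depth = true  [d.off > -4]
15. n4.lim = true  [A.cnt > 19]
16. n8.pre = 21  [terminal]
17. n3.lim = true  [A₀.cnt == 8]
18. n1.ok = "vx"  ["vx"]
19. n1.depth = false  [not A.lim]
20. n9.wid = 26  [len(S₁.ok) + 24]
21. n10.pre = 22  [terminal]
22. n9.ok = "vp"  ["vp"]
23. n9.depth = false  [f.pre > 22]
24. n0.ok = "xvx"  ["x" ++ S₁.ok]
25. n0.depth = true  [S₀.wid > 21]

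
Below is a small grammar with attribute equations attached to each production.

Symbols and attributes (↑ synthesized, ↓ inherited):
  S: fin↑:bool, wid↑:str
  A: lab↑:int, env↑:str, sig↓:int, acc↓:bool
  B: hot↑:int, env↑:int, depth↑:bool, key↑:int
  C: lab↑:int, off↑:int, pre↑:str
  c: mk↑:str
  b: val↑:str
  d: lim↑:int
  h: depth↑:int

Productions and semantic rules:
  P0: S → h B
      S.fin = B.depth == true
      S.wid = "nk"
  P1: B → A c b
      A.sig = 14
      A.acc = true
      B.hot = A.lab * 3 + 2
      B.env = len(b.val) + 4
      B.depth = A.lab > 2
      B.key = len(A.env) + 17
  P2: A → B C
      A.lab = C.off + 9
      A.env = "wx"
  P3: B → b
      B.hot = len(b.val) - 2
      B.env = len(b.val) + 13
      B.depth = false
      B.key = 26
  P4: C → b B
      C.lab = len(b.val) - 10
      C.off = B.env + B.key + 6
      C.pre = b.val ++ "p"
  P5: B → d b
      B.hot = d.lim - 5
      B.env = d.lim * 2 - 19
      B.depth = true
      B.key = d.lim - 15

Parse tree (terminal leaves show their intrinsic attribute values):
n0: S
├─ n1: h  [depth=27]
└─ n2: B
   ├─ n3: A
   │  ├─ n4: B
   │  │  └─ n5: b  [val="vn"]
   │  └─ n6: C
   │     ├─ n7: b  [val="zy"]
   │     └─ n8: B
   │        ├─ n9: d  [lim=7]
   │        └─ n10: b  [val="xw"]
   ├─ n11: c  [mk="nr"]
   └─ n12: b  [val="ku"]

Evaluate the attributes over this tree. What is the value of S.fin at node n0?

1. n1.depth = 27  [terminal]
2. n3.sig = 14  [14]
3. n3.acc = true  [true]
4. n5.val = "vn"  [terminal]
5. n4.hot = 0  [len(b.val) - 2]
6. n4.env = 15  [len(b.val) + 13]
7. n4.depth = false  [false]
8. n4.key = 26  [26]
9. n7.val = "zy"  [terminal]
10. n9.lim = 7  [terminal]
11. n10.val = "xw"  [terminal]
12. n8.hot = 2  [d.lim - 5]
13. n8.env = -5  [d.lim * 2 - 19]
14. n8.depth = true  [true]
15. n8.key = -8  [d.lim - 15]
16. n6.lab = -8  [len(b.val) - 10]
17. n6.off = -7  [B.env + B.key + 6]
18. n6.pre = "zyp"  [b.val ++ "p"]
19. n3.lab = 2  [C.off + 9]
20. n3.env = "wx"  ["wx"]
21. n11.mk = "nr"  [terminal]
22. n12.val = "ku"  [terminal]
23. n2.hot = 8  [A.lab * 3 + 2]
24. n2.env = 6  [len(b.val) + 4]
25. n2.depth = false  [A.lab > 2]
26. n2.key = 19  [len(A.env) + 17]
27. n0.fin = false  [B.depth == true]
28. n0.wid = "nk"  ["nk"]

false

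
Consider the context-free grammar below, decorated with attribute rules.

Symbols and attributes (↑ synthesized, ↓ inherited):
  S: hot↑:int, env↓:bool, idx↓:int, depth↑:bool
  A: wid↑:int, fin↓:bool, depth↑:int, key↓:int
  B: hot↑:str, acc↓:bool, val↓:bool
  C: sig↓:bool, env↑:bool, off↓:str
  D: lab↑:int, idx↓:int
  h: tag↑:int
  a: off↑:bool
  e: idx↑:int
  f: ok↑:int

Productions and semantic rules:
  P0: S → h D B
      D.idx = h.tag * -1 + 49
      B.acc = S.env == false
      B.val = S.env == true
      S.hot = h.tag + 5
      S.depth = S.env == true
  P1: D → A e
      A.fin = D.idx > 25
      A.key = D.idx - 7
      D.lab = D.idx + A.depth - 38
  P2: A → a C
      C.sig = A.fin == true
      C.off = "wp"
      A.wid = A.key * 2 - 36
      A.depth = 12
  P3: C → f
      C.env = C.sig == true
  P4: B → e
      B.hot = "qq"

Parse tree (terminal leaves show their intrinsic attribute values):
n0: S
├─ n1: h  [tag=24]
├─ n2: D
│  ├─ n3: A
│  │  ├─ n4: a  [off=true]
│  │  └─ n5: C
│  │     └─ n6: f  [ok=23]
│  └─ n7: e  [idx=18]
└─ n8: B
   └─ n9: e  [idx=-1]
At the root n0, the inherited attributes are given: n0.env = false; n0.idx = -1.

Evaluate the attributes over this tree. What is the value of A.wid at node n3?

0

1. n0.env = false  [given at root]
2. n0.idx = -1  [given at root]
3. n1.tag = 24  [terminal]
4. n2.idx = 25  [h.tag * -1 + 49]
5. n3.fin = false  [D.idx > 25]
6. n3.key = 18  [D.idx - 7]
7. n4.off = true  [terminal]
8. n5.sig = false  [A.fin == true]
9. n5.off = "wp"  ["wp"]
10. n6.ok = 23  [terminal]
11. n5.env = false  [C.sig == true]
12. n3.wid = 0  [A.key * 2 - 36]
13. n3.depth = 12  [12]
14. n7.idx = 18  [terminal]
15. n2.lab = -1  [D.idx + A.depth - 38]
16. n8.acc = true  [S.env == false]
17. n8.val = false  [S.env == true]
18. n9.idx = -1  [terminal]
19. n8.hot = "qq"  ["qq"]
20. n0.hot = 29  [h.tag + 5]
21. n0.depth = false  [S.env == true]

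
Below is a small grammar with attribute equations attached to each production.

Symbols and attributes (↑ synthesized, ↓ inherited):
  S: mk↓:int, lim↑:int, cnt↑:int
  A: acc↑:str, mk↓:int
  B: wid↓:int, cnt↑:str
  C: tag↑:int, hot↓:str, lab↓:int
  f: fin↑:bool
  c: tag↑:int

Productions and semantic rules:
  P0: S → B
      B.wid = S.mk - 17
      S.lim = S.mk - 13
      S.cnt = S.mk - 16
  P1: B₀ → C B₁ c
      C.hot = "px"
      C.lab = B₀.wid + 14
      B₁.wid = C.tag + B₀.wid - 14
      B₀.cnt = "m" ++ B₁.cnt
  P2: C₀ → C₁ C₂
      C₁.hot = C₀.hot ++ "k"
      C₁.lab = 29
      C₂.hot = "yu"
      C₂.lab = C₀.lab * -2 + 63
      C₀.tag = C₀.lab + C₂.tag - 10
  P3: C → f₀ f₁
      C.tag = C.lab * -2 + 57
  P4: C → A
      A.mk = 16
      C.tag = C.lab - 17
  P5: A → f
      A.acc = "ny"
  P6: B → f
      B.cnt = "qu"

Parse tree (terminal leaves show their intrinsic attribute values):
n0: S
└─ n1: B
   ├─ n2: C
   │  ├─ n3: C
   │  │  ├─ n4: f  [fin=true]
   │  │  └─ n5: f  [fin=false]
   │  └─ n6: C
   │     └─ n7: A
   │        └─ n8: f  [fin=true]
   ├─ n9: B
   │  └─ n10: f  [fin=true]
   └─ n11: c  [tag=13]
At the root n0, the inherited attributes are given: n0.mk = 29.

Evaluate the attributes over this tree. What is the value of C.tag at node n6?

1. n0.mk = 29  [given at root]
2. n1.wid = 12  [S.mk - 17]
3. n2.hot = "px"  ["px"]
4. n2.lab = 26  [B₀.wid + 14]
5. n3.hot = "pxk"  [C₀.hot ++ "k"]
6. n3.lab = 29  [29]
7. n4.fin = true  [terminal]
8. n5.fin = false  [terminal]
9. n3.tag = -1  [C.lab * -2 + 57]
10. n6.hot = "yu"  ["yu"]
11. n6.lab = 11  [C₀.lab * -2 + 63]
12. n7.mk = 16  [16]
13. n8.fin = true  [terminal]
14. n7.acc = "ny"  ["ny"]
15. n6.tag = -6  [C.lab - 17]
16. n2.tag = 10  [C₀.lab + C₂.tag - 10]
17. n9.wid = 8  [C.tag + B₀.wid - 14]
18. n10.fin = true  [terminal]
19. n9.cnt = "qu"  ["qu"]
20. n11.tag = 13  [terminal]
21. n1.cnt = "mqu"  ["m" ++ B₁.cnt]
22. n0.lim = 16  [S.mk - 13]
23. n0.cnt = 13  [S.mk - 16]

-6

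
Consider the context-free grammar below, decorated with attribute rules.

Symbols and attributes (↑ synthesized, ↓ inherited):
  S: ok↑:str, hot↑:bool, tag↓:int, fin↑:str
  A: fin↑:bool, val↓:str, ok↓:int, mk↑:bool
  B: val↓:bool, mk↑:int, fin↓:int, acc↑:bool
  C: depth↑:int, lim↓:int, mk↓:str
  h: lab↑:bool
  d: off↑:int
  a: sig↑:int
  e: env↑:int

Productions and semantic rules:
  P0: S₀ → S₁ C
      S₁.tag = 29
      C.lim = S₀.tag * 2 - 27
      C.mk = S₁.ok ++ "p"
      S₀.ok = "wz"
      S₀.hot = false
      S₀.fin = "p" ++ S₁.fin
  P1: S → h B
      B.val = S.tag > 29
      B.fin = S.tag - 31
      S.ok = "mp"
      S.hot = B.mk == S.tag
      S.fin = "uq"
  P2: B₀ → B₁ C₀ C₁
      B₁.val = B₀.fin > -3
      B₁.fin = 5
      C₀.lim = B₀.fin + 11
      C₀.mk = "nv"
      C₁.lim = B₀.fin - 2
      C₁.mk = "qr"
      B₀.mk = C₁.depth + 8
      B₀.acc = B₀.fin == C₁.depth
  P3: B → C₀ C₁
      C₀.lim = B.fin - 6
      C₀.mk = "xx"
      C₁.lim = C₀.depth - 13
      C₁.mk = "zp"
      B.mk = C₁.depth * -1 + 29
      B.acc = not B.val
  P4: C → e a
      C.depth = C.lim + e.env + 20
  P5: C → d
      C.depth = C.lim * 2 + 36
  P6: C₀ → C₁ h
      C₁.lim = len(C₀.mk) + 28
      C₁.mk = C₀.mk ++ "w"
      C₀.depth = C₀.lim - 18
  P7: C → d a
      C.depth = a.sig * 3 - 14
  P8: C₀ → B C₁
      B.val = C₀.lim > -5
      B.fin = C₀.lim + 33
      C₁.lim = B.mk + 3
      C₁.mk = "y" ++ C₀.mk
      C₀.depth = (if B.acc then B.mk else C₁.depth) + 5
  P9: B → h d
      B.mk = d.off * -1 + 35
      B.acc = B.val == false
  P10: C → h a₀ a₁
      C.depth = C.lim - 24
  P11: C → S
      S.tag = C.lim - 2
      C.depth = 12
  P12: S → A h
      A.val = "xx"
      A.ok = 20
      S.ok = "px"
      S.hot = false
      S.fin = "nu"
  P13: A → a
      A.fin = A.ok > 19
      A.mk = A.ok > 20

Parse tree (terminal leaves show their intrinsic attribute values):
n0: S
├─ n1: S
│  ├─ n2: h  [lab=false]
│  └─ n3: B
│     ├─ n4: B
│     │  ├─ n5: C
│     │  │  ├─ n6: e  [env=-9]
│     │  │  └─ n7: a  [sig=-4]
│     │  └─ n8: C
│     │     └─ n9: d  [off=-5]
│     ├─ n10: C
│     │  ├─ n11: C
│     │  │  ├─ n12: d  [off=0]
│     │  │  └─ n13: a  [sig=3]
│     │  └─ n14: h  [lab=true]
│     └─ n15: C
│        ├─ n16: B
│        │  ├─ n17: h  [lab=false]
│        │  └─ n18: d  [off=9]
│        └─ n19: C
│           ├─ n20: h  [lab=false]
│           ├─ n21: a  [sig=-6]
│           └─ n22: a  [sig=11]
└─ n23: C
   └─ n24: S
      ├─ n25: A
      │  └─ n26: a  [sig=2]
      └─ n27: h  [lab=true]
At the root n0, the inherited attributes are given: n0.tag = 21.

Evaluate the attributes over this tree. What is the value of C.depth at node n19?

1. n0.tag = 21  [given at root]
2. n1.tag = 29  [29]
3. n2.lab = false  [terminal]
4. n3.val = false  [S.tag > 29]
5. n3.fin = -2  [S.tag - 31]
6. n4.val = true  [B₀.fin > -3]
7. n4.fin = 5  [5]
8. n5.lim = -1  [B.fin - 6]
9. n5.mk = "xx"  ["xx"]
10. n6.env = -9  [terminal]
11. n7.sig = -4  [terminal]
12. n5.depth = 10  [C.lim + e.env + 20]
13. n8.lim = -3  [C₀.depth - 13]
14. n8.mk = "zp"  ["zp"]
15. n9.off = -5  [terminal]
16. n8.depth = 30  [C.lim * 2 + 36]
17. n4.mk = -1  [C₁.depth * -1 + 29]
18. n4.acc = false  [not B.val]
19. n10.lim = 9  [B₀.fin + 11]
20. n10.mk = "nv"  ["nv"]
21. n11.lim = 30  [len(C₀.mk) + 28]
22. n11.mk = "nvw"  [C₀.mk ++ "w"]
23. n12.off = 0  [terminal]
24. n13.sig = 3  [terminal]
25. n11.depth = -5  [a.sig * 3 - 14]
26. n14.lab = true  [terminal]
27. n10.depth = -9  [C₀.lim - 18]
28. n15.lim = -4  [B₀.fin - 2]
29. n15.mk = "qr"  ["qr"]
30. n16.val = true  [C₀.lim > -5]
31. n16.fin = 29  [C₀.lim + 33]
32. n17.lab = false  [terminal]
33. n18.off = 9  [terminal]
34. n16.mk = 26  [d.off * -1 + 35]
35. n16.acc = false  [B.val == false]
36. n19.lim = 29  [B.mk + 3]
37. n19.mk = "yqr"  ["y" ++ C₀.mk]
38. n20.lab = false  [terminal]
39. n21.sig = -6  [terminal]
40. n22.sig = 11  [terminal]
41. n19.depth = 5  [C.lim - 24]
42. n15.depth = 10  [(if B.acc then B.mk else C₁.depth) + 5]
43. n3.mk = 18  [C₁.depth + 8]
44. n3.acc = false  [B₀.fin == C₁.depth]
45. n1.ok = "mp"  ["mp"]
46. n1.hot = false  [B.mk == S.tag]
47. n1.fin = "uq"  ["uq"]
48. n23.lim = 15  [S₀.tag * 2 - 27]
49. n23.mk = "mpp"  [S₁.ok ++ "p"]
50. n24.tag = 13  [C.lim - 2]
51. n25.val = "xx"  ["xx"]
52. n25.ok = 20  [20]
53. n26.sig = 2  [terminal]
54. n25.fin = true  [A.ok > 19]
55. n25.mk = false  [A.ok > 20]
56. n27.lab = true  [terminal]
57. n24.ok = "px"  ["px"]
58. n24.hot = false  [false]
59. n24.fin = "nu"  ["nu"]
60. n23.depth = 12  [12]
61. n0.ok = "wz"  ["wz"]
62. n0.hot = false  [false]
63. n0.fin = "puq"  ["p" ++ S₁.fin]

5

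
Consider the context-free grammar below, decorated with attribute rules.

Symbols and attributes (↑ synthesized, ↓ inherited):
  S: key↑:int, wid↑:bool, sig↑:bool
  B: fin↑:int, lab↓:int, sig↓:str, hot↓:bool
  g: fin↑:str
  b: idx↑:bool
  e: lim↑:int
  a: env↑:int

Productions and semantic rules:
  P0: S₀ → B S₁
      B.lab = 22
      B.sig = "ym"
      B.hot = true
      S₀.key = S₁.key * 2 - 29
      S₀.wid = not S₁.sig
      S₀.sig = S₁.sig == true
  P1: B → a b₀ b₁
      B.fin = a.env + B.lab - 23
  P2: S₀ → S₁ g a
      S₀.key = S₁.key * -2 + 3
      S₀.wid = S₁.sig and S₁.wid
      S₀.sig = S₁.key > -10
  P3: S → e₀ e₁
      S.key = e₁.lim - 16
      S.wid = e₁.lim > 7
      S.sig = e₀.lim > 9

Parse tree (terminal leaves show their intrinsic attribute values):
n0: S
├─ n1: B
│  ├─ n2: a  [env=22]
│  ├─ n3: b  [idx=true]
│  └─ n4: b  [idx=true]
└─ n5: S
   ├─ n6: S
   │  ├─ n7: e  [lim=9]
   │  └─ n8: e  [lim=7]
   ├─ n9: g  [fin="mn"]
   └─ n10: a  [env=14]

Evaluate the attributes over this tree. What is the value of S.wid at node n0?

1. n1.lab = 22  [22]
2. n1.sig = "ym"  ["ym"]
3. n1.hot = true  [true]
4. n2.env = 22  [terminal]
5. n3.idx = true  [terminal]
6. n4.idx = true  [terminal]
7. n1.fin = 21  [a.env + B.lab - 23]
8. n7.lim = 9  [terminal]
9. n8.lim = 7  [terminal]
10. n6.key = -9  [e₁.lim - 16]
11. n6.wid = false  [e₁.lim > 7]
12. n6.sig = false  [e₀.lim > 9]
13. n9.fin = "mn"  [terminal]
14. n10.env = 14  [terminal]
15. n5.key = 21  [S₁.key * -2 + 3]
16. n5.wid = false  [S₁.sig and S₁.wid]
17. n5.sig = true  [S₁.key > -10]
18. n0.key = 13  [S₁.key * 2 - 29]
19. n0.wid = false  [not S₁.sig]
20. n0.sig = true  [S₁.sig == true]

false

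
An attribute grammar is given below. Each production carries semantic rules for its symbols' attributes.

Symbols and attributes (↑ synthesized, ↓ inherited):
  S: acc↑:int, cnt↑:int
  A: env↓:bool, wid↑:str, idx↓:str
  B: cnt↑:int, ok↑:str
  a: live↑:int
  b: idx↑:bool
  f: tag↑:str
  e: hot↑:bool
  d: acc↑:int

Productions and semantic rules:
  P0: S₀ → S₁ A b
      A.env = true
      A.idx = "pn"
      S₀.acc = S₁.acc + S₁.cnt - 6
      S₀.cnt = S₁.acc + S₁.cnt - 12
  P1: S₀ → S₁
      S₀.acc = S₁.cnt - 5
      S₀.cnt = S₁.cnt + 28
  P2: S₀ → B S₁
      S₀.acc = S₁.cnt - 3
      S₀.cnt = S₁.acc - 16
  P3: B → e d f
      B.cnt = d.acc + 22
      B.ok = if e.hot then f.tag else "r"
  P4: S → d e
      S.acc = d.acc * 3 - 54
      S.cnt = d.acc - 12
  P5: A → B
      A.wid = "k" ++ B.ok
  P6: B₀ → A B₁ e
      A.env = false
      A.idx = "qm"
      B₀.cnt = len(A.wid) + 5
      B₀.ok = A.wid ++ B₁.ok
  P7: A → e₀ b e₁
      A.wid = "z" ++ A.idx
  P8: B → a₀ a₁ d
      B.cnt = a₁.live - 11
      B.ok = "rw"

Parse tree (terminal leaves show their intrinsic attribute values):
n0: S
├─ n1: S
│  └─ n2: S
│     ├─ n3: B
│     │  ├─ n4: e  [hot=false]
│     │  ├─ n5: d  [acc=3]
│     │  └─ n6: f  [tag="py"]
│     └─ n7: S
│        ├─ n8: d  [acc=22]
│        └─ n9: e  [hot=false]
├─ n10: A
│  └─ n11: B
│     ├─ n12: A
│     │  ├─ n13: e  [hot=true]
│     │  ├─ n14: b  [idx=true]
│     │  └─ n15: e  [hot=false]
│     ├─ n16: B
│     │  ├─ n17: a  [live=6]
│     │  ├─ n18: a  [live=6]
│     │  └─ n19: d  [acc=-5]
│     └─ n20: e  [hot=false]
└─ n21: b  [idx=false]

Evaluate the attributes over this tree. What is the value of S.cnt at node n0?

1. n4.hot = false  [terminal]
2. n5.acc = 3  [terminal]
3. n6.tag = "py"  [terminal]
4. n3.cnt = 25  [d.acc + 22]
5. n3.ok = "r"  [if e.hot then f.tag else "r"]
6. n8.acc = 22  [terminal]
7. n9.hot = false  [terminal]
8. n7.acc = 12  [d.acc * 3 - 54]
9. n7.cnt = 10  [d.acc - 12]
10. n2.acc = 7  [S₁.cnt - 3]
11. n2.cnt = -4  [S₁.acc - 16]
12. n1.acc = -9  [S₁.cnt - 5]
13. n1.cnt = 24  [S₁.cnt + 28]
14. n10.env = true  [true]
15. n10.idx = "pn"  ["pn"]
16. n12.env = false  [false]
17. n12.idx = "qm"  ["qm"]
18. n13.hot = true  [terminal]
19. n14.idx = true  [terminal]
20. n15.hot = false  [terminal]
21. n12.wid = "zqm"  ["z" ++ A.idx]
22. n17.live = 6  [terminal]
23. n18.live = 6  [terminal]
24. n19.acc = -5  [terminal]
25. n16.cnt = -5  [a₁.live - 11]
26. n16.ok = "rw"  ["rw"]
27. n20.hot = false  [terminal]
28. n11.cnt = 8  [len(A.wid) + 5]
29. n11.ok = "zqmrw"  [A.wid ++ B₁.ok]
30. n10.wid = "kzqmrw"  ["k" ++ B.ok]
31. n21.idx = false  [terminal]
32. n0.acc = 9  [S₁.acc + S₁.cnt - 6]
33. n0.cnt = 3  [S₁.acc + S₁.cnt - 12]

3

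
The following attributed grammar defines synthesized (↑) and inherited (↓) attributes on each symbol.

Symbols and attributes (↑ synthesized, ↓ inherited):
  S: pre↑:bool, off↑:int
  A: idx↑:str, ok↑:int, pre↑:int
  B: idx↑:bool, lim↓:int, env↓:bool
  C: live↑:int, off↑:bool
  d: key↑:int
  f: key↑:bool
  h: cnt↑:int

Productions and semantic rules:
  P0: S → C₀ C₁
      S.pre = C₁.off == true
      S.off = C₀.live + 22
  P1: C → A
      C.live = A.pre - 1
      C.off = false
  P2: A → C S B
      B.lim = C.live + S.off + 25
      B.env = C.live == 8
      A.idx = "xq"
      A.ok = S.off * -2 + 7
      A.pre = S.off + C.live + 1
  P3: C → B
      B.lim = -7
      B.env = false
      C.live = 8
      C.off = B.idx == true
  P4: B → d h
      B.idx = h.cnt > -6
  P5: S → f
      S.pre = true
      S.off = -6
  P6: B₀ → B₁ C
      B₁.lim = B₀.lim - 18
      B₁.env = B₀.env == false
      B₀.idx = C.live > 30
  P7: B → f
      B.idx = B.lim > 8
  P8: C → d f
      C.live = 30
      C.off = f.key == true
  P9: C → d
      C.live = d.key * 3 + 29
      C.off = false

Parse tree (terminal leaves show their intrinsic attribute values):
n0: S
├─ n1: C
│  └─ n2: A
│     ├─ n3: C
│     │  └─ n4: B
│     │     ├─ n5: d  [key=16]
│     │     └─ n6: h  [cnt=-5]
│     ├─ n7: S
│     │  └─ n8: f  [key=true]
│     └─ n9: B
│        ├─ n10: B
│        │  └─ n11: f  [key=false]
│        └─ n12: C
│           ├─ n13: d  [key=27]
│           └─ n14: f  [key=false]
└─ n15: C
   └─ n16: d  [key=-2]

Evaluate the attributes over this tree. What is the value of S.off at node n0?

24

1. n4.lim = -7  [-7]
2. n4.env = false  [false]
3. n5.key = 16  [terminal]
4. n6.cnt = -5  [terminal]
5. n4.idx = true  [h.cnt > -6]
6. n3.live = 8  [8]
7. n3.off = true  [B.idx == true]
8. n8.key = true  [terminal]
9. n7.pre = true  [true]
10. n7.off = -6  [-6]
11. n9.lim = 27  [C.live + S.off + 25]
12. n9.env = true  [C.live == 8]
13. n10.lim = 9  [B₀.lim - 18]
14. n10.env = false  [B₀.env == false]
15. n11.key = false  [terminal]
16. n10.idx = true  [B.lim > 8]
17. n13.key = 27  [terminal]
18. n14.key = false  [terminal]
19. n12.live = 30  [30]
20. n12.off = false  [f.key == true]
21. n9.idx = false  [C.live > 30]
22. n2.idx = "xq"  ["xq"]
23. n2.ok = 19  [S.off * -2 + 7]
24. n2.pre = 3  [S.off + C.live + 1]
25. n1.live = 2  [A.pre - 1]
26. n1.off = false  [false]
27. n16.key = -2  [terminal]
28. n15.live = 23  [d.key * 3 + 29]
29. n15.off = false  [false]
30. n0.pre = false  [C₁.off == true]
31. n0.off = 24  [C₀.live + 22]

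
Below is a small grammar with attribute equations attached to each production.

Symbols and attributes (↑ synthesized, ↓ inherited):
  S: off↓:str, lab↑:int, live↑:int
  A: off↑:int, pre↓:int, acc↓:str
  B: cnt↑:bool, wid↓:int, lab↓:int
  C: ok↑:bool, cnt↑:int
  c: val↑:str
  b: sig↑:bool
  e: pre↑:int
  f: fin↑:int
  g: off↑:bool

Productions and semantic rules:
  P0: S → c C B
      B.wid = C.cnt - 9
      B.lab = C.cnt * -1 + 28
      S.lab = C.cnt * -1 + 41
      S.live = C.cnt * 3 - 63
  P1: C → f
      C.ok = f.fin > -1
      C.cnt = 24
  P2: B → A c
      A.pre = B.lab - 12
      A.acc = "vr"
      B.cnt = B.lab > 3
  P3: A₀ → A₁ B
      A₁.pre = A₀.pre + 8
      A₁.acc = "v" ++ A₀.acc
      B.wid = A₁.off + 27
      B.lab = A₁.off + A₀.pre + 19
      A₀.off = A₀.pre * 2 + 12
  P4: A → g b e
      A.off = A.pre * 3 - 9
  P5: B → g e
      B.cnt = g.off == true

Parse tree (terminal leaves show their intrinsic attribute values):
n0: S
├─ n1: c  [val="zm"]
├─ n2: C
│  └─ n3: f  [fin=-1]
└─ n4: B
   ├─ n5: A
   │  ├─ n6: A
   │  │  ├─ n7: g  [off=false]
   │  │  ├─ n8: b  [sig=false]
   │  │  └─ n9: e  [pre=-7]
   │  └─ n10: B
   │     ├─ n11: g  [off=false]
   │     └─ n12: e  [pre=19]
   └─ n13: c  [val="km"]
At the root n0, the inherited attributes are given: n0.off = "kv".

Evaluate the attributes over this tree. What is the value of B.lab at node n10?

2

1. n0.off = "kv"  [given at root]
2. n1.val = "zm"  [terminal]
3. n3.fin = -1  [terminal]
4. n2.ok = false  [f.fin > -1]
5. n2.cnt = 24  [24]
6. n4.wid = 15  [C.cnt - 9]
7. n4.lab = 4  [C.cnt * -1 + 28]
8. n5.pre = -8  [B.lab - 12]
9. n5.acc = "vr"  ["vr"]
10. n6.pre = 0  [A₀.pre + 8]
11. n6.acc = "vvr"  ["v" ++ A₀.acc]
12. n7.off = false  [terminal]
13. n8.sig = false  [terminal]
14. n9.pre = -7  [terminal]
15. n6.off = -9  [A.pre * 3 - 9]
16. n10.wid = 18  [A₁.off + 27]
17. n10.lab = 2  [A₁.off + A₀.pre + 19]
18. n11.off = false  [terminal]
19. n12.pre = 19  [terminal]
20. n10.cnt = false  [g.off == true]
21. n5.off = -4  [A₀.pre * 2 + 12]
22. n13.val = "km"  [terminal]
23. n4.cnt = true  [B.lab > 3]
24. n0.lab = 17  [C.cnt * -1 + 41]
25. n0.live = 9  [C.cnt * 3 - 63]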